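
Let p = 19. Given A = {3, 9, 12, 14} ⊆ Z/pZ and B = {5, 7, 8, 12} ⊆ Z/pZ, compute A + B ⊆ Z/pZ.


Work in Z/19Z: reduce every sum a + b modulo 19.
Enumerate all 16 pairs:
a = 3: 3+5=8, 3+7=10, 3+8=11, 3+12=15
a = 9: 9+5=14, 9+7=16, 9+8=17, 9+12=2
a = 12: 12+5=17, 12+7=0, 12+8=1, 12+12=5
a = 14: 14+5=0, 14+7=2, 14+8=3, 14+12=7
Distinct residues collected: {0, 1, 2, 3, 5, 7, 8, 10, 11, 14, 15, 16, 17}
|A + B| = 13 (out of 19 total residues).

A + B = {0, 1, 2, 3, 5, 7, 8, 10, 11, 14, 15, 16, 17}


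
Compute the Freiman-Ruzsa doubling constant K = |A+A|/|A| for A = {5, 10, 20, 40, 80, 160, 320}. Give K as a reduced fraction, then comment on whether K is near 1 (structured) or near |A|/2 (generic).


|A| = 7.
Compute A + A by enumerating all 49 pairs.
A + A = {10, 15, 20, 25, 30, 40, 45, 50, 60, 80, 85, 90, 100, 120, 160, 165, 170, 180, 200, 240, 320, 325, 330, 340, 360, 400, 480, 640}, so |A + A| = 28.
K = |A + A| / |A| = 28/7 = 4/1 ≈ 4.0000.
Reference: AP of size 7 gives K = 13/7 ≈ 1.8571; a fully generic set of size 7 gives K ≈ 4.0000.

|A| = 7, |A + A| = 28, K = 28/7 = 4/1.


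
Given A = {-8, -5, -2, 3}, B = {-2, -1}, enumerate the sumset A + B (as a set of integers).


A + B = {a + b : a ∈ A, b ∈ B}.
Enumerate all |A|·|B| = 4·2 = 8 pairs (a, b) and collect distinct sums.
a = -8: -8+-2=-10, -8+-1=-9
a = -5: -5+-2=-7, -5+-1=-6
a = -2: -2+-2=-4, -2+-1=-3
a = 3: 3+-2=1, 3+-1=2
Collecting distinct sums: A + B = {-10, -9, -7, -6, -4, -3, 1, 2}
|A + B| = 8

A + B = {-10, -9, -7, -6, -4, -3, 1, 2}


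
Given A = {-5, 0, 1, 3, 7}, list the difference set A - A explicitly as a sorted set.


A - A = {a - a' : a, a' ∈ A}.
Compute a - a' for each ordered pair (a, a'):
a = -5: -5--5=0, -5-0=-5, -5-1=-6, -5-3=-8, -5-7=-12
a = 0: 0--5=5, 0-0=0, 0-1=-1, 0-3=-3, 0-7=-7
a = 1: 1--5=6, 1-0=1, 1-1=0, 1-3=-2, 1-7=-6
a = 3: 3--5=8, 3-0=3, 3-1=2, 3-3=0, 3-7=-4
a = 7: 7--5=12, 7-0=7, 7-1=6, 7-3=4, 7-7=0
Collecting distinct values (and noting 0 appears from a-a):
A - A = {-12, -8, -7, -6, -5, -4, -3, -2, -1, 0, 1, 2, 3, 4, 5, 6, 7, 8, 12}
|A - A| = 19

A - A = {-12, -8, -7, -6, -5, -4, -3, -2, -1, 0, 1, 2, 3, 4, 5, 6, 7, 8, 12}


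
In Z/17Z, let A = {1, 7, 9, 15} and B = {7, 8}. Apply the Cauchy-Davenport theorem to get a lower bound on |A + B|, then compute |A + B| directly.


Cauchy-Davenport: |A + B| ≥ min(p, |A| + |B| - 1) for A, B nonempty in Z/pZ.
|A| = 4, |B| = 2, p = 17.
CD lower bound = min(17, 4 + 2 - 1) = min(17, 5) = 5.
Compute A + B mod 17 directly:
a = 1: 1+7=8, 1+8=9
a = 7: 7+7=14, 7+8=15
a = 9: 9+7=16, 9+8=0
a = 15: 15+7=5, 15+8=6
A + B = {0, 5, 6, 8, 9, 14, 15, 16}, so |A + B| = 8.
Verify: 8 ≥ 5? Yes ✓.

CD lower bound = 5, actual |A + B| = 8.


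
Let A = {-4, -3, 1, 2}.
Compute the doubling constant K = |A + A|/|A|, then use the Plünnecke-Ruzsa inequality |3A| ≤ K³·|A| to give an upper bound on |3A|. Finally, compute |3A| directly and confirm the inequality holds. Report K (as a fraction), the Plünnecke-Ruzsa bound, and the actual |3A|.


|A| = 4.
Step 1: Compute A + A by enumerating all 16 pairs.
A + A = {-8, -7, -6, -3, -2, -1, 2, 3, 4}, so |A + A| = 9.
Step 2: Doubling constant K = |A + A|/|A| = 9/4 = 9/4 ≈ 2.2500.
Step 3: Plünnecke-Ruzsa gives |3A| ≤ K³·|A| = (2.2500)³ · 4 ≈ 45.5625.
Step 4: Compute 3A = A + A + A directly by enumerating all triples (a,b,c) ∈ A³; |3A| = 16.
Step 5: Check 16 ≤ 45.5625? Yes ✓.

K = 9/4, Plünnecke-Ruzsa bound K³|A| ≈ 45.5625, |3A| = 16, inequality holds.


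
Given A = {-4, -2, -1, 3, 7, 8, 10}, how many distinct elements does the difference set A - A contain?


A - A = {a - a' : a, a' ∈ A}; |A| = 7.
Bounds: 2|A|-1 ≤ |A - A| ≤ |A|² - |A| + 1, i.e. 13 ≤ |A - A| ≤ 43.
Note: 0 ∈ A - A always (from a - a). The set is symmetric: if d ∈ A - A then -d ∈ A - A.
Enumerate nonzero differences d = a - a' with a > a' (then include -d):
Positive differences: {1, 2, 3, 4, 5, 7, 8, 9, 10, 11, 12, 14}
Full difference set: {0} ∪ (positive diffs) ∪ (negative diffs).
|A - A| = 1 + 2·12 = 25 (matches direct enumeration: 25).

|A - A| = 25


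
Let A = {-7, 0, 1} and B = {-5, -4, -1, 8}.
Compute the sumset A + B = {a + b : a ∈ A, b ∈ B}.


A + B = {a + b : a ∈ A, b ∈ B}.
Enumerate all |A|·|B| = 3·4 = 12 pairs (a, b) and collect distinct sums.
a = -7: -7+-5=-12, -7+-4=-11, -7+-1=-8, -7+8=1
a = 0: 0+-5=-5, 0+-4=-4, 0+-1=-1, 0+8=8
a = 1: 1+-5=-4, 1+-4=-3, 1+-1=0, 1+8=9
Collecting distinct sums: A + B = {-12, -11, -8, -5, -4, -3, -1, 0, 1, 8, 9}
|A + B| = 11

A + B = {-12, -11, -8, -5, -4, -3, -1, 0, 1, 8, 9}


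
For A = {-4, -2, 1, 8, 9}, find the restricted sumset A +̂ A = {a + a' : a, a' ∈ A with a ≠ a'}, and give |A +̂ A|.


Restricted sumset: A +̂ A = {a + a' : a ∈ A, a' ∈ A, a ≠ a'}.
Equivalently, take A + A and drop any sum 2a that is achievable ONLY as a + a for a ∈ A (i.e. sums representable only with equal summands).
Enumerate pairs (a, a') with a < a' (symmetric, so each unordered pair gives one sum; this covers all a ≠ a'):
  -4 + -2 = -6
  -4 + 1 = -3
  -4 + 8 = 4
  -4 + 9 = 5
  -2 + 1 = -1
  -2 + 8 = 6
  -2 + 9 = 7
  1 + 8 = 9
  1 + 9 = 10
  8 + 9 = 17
Collected distinct sums: {-6, -3, -1, 4, 5, 6, 7, 9, 10, 17}
|A +̂ A| = 10
(Reference bound: |A +̂ A| ≥ 2|A| - 3 for |A| ≥ 2, with |A| = 5 giving ≥ 7.)

|A +̂ A| = 10


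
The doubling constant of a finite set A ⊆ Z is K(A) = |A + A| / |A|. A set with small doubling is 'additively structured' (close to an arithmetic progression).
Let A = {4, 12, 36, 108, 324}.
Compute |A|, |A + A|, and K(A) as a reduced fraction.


|A| = 5.
Compute A + A by enumerating all 25 pairs.
A + A = {8, 16, 24, 40, 48, 72, 112, 120, 144, 216, 328, 336, 360, 432, 648}, so |A + A| = 15.
K = |A + A| / |A| = 15/5 = 3/1 ≈ 3.0000.
Reference: AP of size 5 gives K = 9/5 ≈ 1.8000; a fully generic set of size 5 gives K ≈ 3.0000.

|A| = 5, |A + A| = 15, K = 15/5 = 3/1.


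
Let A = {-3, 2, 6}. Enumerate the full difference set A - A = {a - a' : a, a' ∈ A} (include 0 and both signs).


A - A = {a - a' : a, a' ∈ A}.
Compute a - a' for each ordered pair (a, a'):
a = -3: -3--3=0, -3-2=-5, -3-6=-9
a = 2: 2--3=5, 2-2=0, 2-6=-4
a = 6: 6--3=9, 6-2=4, 6-6=0
Collecting distinct values (and noting 0 appears from a-a):
A - A = {-9, -5, -4, 0, 4, 5, 9}
|A - A| = 7

A - A = {-9, -5, -4, 0, 4, 5, 9}


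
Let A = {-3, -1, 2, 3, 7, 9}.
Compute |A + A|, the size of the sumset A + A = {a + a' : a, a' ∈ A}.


A + A = {a + a' : a, a' ∈ A}; |A| = 6.
General bounds: 2|A| - 1 ≤ |A + A| ≤ |A|(|A|+1)/2, i.e. 11 ≤ |A + A| ≤ 21.
Lower bound 2|A|-1 is attained iff A is an arithmetic progression.
Enumerate sums a + a' for a ≤ a' (symmetric, so this suffices):
a = -3: -3+-3=-6, -3+-1=-4, -3+2=-1, -3+3=0, -3+7=4, -3+9=6
a = -1: -1+-1=-2, -1+2=1, -1+3=2, -1+7=6, -1+9=8
a = 2: 2+2=4, 2+3=5, 2+7=9, 2+9=11
a = 3: 3+3=6, 3+7=10, 3+9=12
a = 7: 7+7=14, 7+9=16
a = 9: 9+9=18
Distinct sums: {-6, -4, -2, -1, 0, 1, 2, 4, 5, 6, 8, 9, 10, 11, 12, 14, 16, 18}
|A + A| = 18

|A + A| = 18


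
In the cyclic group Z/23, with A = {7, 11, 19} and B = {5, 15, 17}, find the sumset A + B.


Work in Z/23Z: reduce every sum a + b modulo 23.
Enumerate all 9 pairs:
a = 7: 7+5=12, 7+15=22, 7+17=1
a = 11: 11+5=16, 11+15=3, 11+17=5
a = 19: 19+5=1, 19+15=11, 19+17=13
Distinct residues collected: {1, 3, 5, 11, 12, 13, 16, 22}
|A + B| = 8 (out of 23 total residues).

A + B = {1, 3, 5, 11, 12, 13, 16, 22}


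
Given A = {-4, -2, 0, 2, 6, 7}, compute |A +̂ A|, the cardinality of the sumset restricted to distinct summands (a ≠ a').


Restricted sumset: A +̂ A = {a + a' : a ∈ A, a' ∈ A, a ≠ a'}.
Equivalently, take A + A and drop any sum 2a that is achievable ONLY as a + a for a ∈ A (i.e. sums representable only with equal summands).
Enumerate pairs (a, a') with a < a' (symmetric, so each unordered pair gives one sum; this covers all a ≠ a'):
  -4 + -2 = -6
  -4 + 0 = -4
  -4 + 2 = -2
  -4 + 6 = 2
  -4 + 7 = 3
  -2 + 0 = -2
  -2 + 2 = 0
  -2 + 6 = 4
  -2 + 7 = 5
  0 + 2 = 2
  0 + 6 = 6
  0 + 7 = 7
  2 + 6 = 8
  2 + 7 = 9
  6 + 7 = 13
Collected distinct sums: {-6, -4, -2, 0, 2, 3, 4, 5, 6, 7, 8, 9, 13}
|A +̂ A| = 13
(Reference bound: |A +̂ A| ≥ 2|A| - 3 for |A| ≥ 2, with |A| = 6 giving ≥ 9.)

|A +̂ A| = 13


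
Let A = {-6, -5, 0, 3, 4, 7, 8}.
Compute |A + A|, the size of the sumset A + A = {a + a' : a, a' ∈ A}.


A + A = {a + a' : a, a' ∈ A}; |A| = 7.
General bounds: 2|A| - 1 ≤ |A + A| ≤ |A|(|A|+1)/2, i.e. 13 ≤ |A + A| ≤ 28.
Lower bound 2|A|-1 is attained iff A is an arithmetic progression.
Enumerate sums a + a' for a ≤ a' (symmetric, so this suffices):
a = -6: -6+-6=-12, -6+-5=-11, -6+0=-6, -6+3=-3, -6+4=-2, -6+7=1, -6+8=2
a = -5: -5+-5=-10, -5+0=-5, -5+3=-2, -5+4=-1, -5+7=2, -5+8=3
a = 0: 0+0=0, 0+3=3, 0+4=4, 0+7=7, 0+8=8
a = 3: 3+3=6, 3+4=7, 3+7=10, 3+8=11
a = 4: 4+4=8, 4+7=11, 4+8=12
a = 7: 7+7=14, 7+8=15
a = 8: 8+8=16
Distinct sums: {-12, -11, -10, -6, -5, -3, -2, -1, 0, 1, 2, 3, 4, 6, 7, 8, 10, 11, 12, 14, 15, 16}
|A + A| = 22

|A + A| = 22


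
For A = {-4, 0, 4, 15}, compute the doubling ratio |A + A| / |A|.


|A| = 4.
Compute A + A by enumerating all 16 pairs.
A + A = {-8, -4, 0, 4, 8, 11, 15, 19, 30}, so |A + A| = 9.
K = |A + A| / |A| = 9/4 (already in lowest terms) ≈ 2.2500.
Reference: AP of size 4 gives K = 7/4 ≈ 1.7500; a fully generic set of size 4 gives K ≈ 2.5000.

|A| = 4, |A + A| = 9, K = 9/4.


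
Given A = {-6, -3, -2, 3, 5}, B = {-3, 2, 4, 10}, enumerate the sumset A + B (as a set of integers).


A + B = {a + b : a ∈ A, b ∈ B}.
Enumerate all |A|·|B| = 5·4 = 20 pairs (a, b) and collect distinct sums.
a = -6: -6+-3=-9, -6+2=-4, -6+4=-2, -6+10=4
a = -3: -3+-3=-6, -3+2=-1, -3+4=1, -3+10=7
a = -2: -2+-3=-5, -2+2=0, -2+4=2, -2+10=8
a = 3: 3+-3=0, 3+2=5, 3+4=7, 3+10=13
a = 5: 5+-3=2, 5+2=7, 5+4=9, 5+10=15
Collecting distinct sums: A + B = {-9, -6, -5, -4, -2, -1, 0, 1, 2, 4, 5, 7, 8, 9, 13, 15}
|A + B| = 16

A + B = {-9, -6, -5, -4, -2, -1, 0, 1, 2, 4, 5, 7, 8, 9, 13, 15}


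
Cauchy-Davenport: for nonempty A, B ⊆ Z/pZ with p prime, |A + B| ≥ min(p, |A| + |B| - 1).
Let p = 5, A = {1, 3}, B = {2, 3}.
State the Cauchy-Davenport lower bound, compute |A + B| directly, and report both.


Cauchy-Davenport: |A + B| ≥ min(p, |A| + |B| - 1) for A, B nonempty in Z/pZ.
|A| = 2, |B| = 2, p = 5.
CD lower bound = min(5, 2 + 2 - 1) = min(5, 3) = 3.
Compute A + B mod 5 directly:
a = 1: 1+2=3, 1+3=4
a = 3: 3+2=0, 3+3=1
A + B = {0, 1, 3, 4}, so |A + B| = 4.
Verify: 4 ≥ 3? Yes ✓.

CD lower bound = 3, actual |A + B| = 4.


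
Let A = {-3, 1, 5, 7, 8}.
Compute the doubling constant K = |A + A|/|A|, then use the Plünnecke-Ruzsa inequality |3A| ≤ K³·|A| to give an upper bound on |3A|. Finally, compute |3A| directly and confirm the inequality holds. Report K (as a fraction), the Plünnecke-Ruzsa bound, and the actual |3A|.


|A| = 5.
Step 1: Compute A + A by enumerating all 25 pairs.
A + A = {-6, -2, 2, 4, 5, 6, 8, 9, 10, 12, 13, 14, 15, 16}, so |A + A| = 14.
Step 2: Doubling constant K = |A + A|/|A| = 14/5 = 14/5 ≈ 2.8000.
Step 3: Plünnecke-Ruzsa gives |3A| ≤ K³·|A| = (2.8000)³ · 5 ≈ 109.7600.
Step 4: Compute 3A = A + A + A directly by enumerating all triples (a,b,c) ∈ A³; |3A| = 25.
Step 5: Check 25 ≤ 109.7600? Yes ✓.

K = 14/5, Plünnecke-Ruzsa bound K³|A| ≈ 109.7600, |3A| = 25, inequality holds.


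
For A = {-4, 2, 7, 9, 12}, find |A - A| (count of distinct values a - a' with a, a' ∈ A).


A - A = {a - a' : a, a' ∈ A}; |A| = 5.
Bounds: 2|A|-1 ≤ |A - A| ≤ |A|² - |A| + 1, i.e. 9 ≤ |A - A| ≤ 21.
Note: 0 ∈ A - A always (from a - a). The set is symmetric: if d ∈ A - A then -d ∈ A - A.
Enumerate nonzero differences d = a - a' with a > a' (then include -d):
Positive differences: {2, 3, 5, 6, 7, 10, 11, 13, 16}
Full difference set: {0} ∪ (positive diffs) ∪ (negative diffs).
|A - A| = 1 + 2·9 = 19 (matches direct enumeration: 19).

|A - A| = 19


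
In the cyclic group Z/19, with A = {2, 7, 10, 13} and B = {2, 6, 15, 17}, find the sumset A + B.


Work in Z/19Z: reduce every sum a + b modulo 19.
Enumerate all 16 pairs:
a = 2: 2+2=4, 2+6=8, 2+15=17, 2+17=0
a = 7: 7+2=9, 7+6=13, 7+15=3, 7+17=5
a = 10: 10+2=12, 10+6=16, 10+15=6, 10+17=8
a = 13: 13+2=15, 13+6=0, 13+15=9, 13+17=11
Distinct residues collected: {0, 3, 4, 5, 6, 8, 9, 11, 12, 13, 15, 16, 17}
|A + B| = 13 (out of 19 total residues).

A + B = {0, 3, 4, 5, 6, 8, 9, 11, 12, 13, 15, 16, 17}


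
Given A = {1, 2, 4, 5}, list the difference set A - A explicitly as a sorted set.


A - A = {a - a' : a, a' ∈ A}.
Compute a - a' for each ordered pair (a, a'):
a = 1: 1-1=0, 1-2=-1, 1-4=-3, 1-5=-4
a = 2: 2-1=1, 2-2=0, 2-4=-2, 2-5=-3
a = 4: 4-1=3, 4-2=2, 4-4=0, 4-5=-1
a = 5: 5-1=4, 5-2=3, 5-4=1, 5-5=0
Collecting distinct values (and noting 0 appears from a-a):
A - A = {-4, -3, -2, -1, 0, 1, 2, 3, 4}
|A - A| = 9

A - A = {-4, -3, -2, -1, 0, 1, 2, 3, 4}


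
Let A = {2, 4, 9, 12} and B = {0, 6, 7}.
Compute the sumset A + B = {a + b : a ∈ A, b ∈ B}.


A + B = {a + b : a ∈ A, b ∈ B}.
Enumerate all |A|·|B| = 4·3 = 12 pairs (a, b) and collect distinct sums.
a = 2: 2+0=2, 2+6=8, 2+7=9
a = 4: 4+0=4, 4+6=10, 4+7=11
a = 9: 9+0=9, 9+6=15, 9+7=16
a = 12: 12+0=12, 12+6=18, 12+7=19
Collecting distinct sums: A + B = {2, 4, 8, 9, 10, 11, 12, 15, 16, 18, 19}
|A + B| = 11

A + B = {2, 4, 8, 9, 10, 11, 12, 15, 16, 18, 19}


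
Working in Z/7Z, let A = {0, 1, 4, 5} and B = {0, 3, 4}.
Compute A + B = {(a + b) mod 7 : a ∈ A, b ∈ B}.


Work in Z/7Z: reduce every sum a + b modulo 7.
Enumerate all 12 pairs:
a = 0: 0+0=0, 0+3=3, 0+4=4
a = 1: 1+0=1, 1+3=4, 1+4=5
a = 4: 4+0=4, 4+3=0, 4+4=1
a = 5: 5+0=5, 5+3=1, 5+4=2
Distinct residues collected: {0, 1, 2, 3, 4, 5}
|A + B| = 6 (out of 7 total residues).

A + B = {0, 1, 2, 3, 4, 5}


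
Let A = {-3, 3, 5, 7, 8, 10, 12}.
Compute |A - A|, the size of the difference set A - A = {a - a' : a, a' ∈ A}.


A - A = {a - a' : a, a' ∈ A}; |A| = 7.
Bounds: 2|A|-1 ≤ |A - A| ≤ |A|² - |A| + 1, i.e. 13 ≤ |A - A| ≤ 43.
Note: 0 ∈ A - A always (from a - a). The set is symmetric: if d ∈ A - A then -d ∈ A - A.
Enumerate nonzero differences d = a - a' with a > a' (then include -d):
Positive differences: {1, 2, 3, 4, 5, 6, 7, 8, 9, 10, 11, 13, 15}
Full difference set: {0} ∪ (positive diffs) ∪ (negative diffs).
|A - A| = 1 + 2·13 = 27 (matches direct enumeration: 27).

|A - A| = 27


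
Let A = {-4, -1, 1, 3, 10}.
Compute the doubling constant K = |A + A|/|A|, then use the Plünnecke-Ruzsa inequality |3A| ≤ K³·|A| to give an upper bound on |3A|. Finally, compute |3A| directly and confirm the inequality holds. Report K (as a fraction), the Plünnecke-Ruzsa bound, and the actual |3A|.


|A| = 5.
Step 1: Compute A + A by enumerating all 25 pairs.
A + A = {-8, -5, -3, -2, -1, 0, 2, 4, 6, 9, 11, 13, 20}, so |A + A| = 13.
Step 2: Doubling constant K = |A + A|/|A| = 13/5 = 13/5 ≈ 2.6000.
Step 3: Plünnecke-Ruzsa gives |3A| ≤ K³·|A| = (2.6000)³ · 5 ≈ 87.8800.
Step 4: Compute 3A = A + A + A directly by enumerating all triples (a,b,c) ∈ A³; |3A| = 25.
Step 5: Check 25 ≤ 87.8800? Yes ✓.

K = 13/5, Plünnecke-Ruzsa bound K³|A| ≈ 87.8800, |3A| = 25, inequality holds.


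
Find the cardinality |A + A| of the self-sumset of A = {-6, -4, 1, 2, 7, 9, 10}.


A + A = {a + a' : a, a' ∈ A}; |A| = 7.
General bounds: 2|A| - 1 ≤ |A + A| ≤ |A|(|A|+1)/2, i.e. 13 ≤ |A + A| ≤ 28.
Lower bound 2|A|-1 is attained iff A is an arithmetic progression.
Enumerate sums a + a' for a ≤ a' (symmetric, so this suffices):
a = -6: -6+-6=-12, -6+-4=-10, -6+1=-5, -6+2=-4, -6+7=1, -6+9=3, -6+10=4
a = -4: -4+-4=-8, -4+1=-3, -4+2=-2, -4+7=3, -4+9=5, -4+10=6
a = 1: 1+1=2, 1+2=3, 1+7=8, 1+9=10, 1+10=11
a = 2: 2+2=4, 2+7=9, 2+9=11, 2+10=12
a = 7: 7+7=14, 7+9=16, 7+10=17
a = 9: 9+9=18, 9+10=19
a = 10: 10+10=20
Distinct sums: {-12, -10, -8, -5, -4, -3, -2, 1, 2, 3, 4, 5, 6, 8, 9, 10, 11, 12, 14, 16, 17, 18, 19, 20}
|A + A| = 24

|A + A| = 24


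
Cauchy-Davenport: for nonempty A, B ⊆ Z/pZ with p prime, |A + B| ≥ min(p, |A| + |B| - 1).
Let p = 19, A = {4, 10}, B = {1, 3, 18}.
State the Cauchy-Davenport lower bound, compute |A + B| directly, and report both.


Cauchy-Davenport: |A + B| ≥ min(p, |A| + |B| - 1) for A, B nonempty in Z/pZ.
|A| = 2, |B| = 3, p = 19.
CD lower bound = min(19, 2 + 3 - 1) = min(19, 4) = 4.
Compute A + B mod 19 directly:
a = 4: 4+1=5, 4+3=7, 4+18=3
a = 10: 10+1=11, 10+3=13, 10+18=9
A + B = {3, 5, 7, 9, 11, 13}, so |A + B| = 6.
Verify: 6 ≥ 4? Yes ✓.

CD lower bound = 4, actual |A + B| = 6.


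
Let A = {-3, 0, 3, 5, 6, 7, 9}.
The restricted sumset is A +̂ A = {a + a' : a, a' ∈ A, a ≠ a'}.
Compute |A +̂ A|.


Restricted sumset: A +̂ A = {a + a' : a ∈ A, a' ∈ A, a ≠ a'}.
Equivalently, take A + A and drop any sum 2a that is achievable ONLY as a + a for a ∈ A (i.e. sums representable only with equal summands).
Enumerate pairs (a, a') with a < a' (symmetric, so each unordered pair gives one sum; this covers all a ≠ a'):
  -3 + 0 = -3
  -3 + 3 = 0
  -3 + 5 = 2
  -3 + 6 = 3
  -3 + 7 = 4
  -3 + 9 = 6
  0 + 3 = 3
  0 + 5 = 5
  0 + 6 = 6
  0 + 7 = 7
  0 + 9 = 9
  3 + 5 = 8
  3 + 6 = 9
  3 + 7 = 10
  3 + 9 = 12
  5 + 6 = 11
  5 + 7 = 12
  5 + 9 = 14
  6 + 7 = 13
  6 + 9 = 15
  7 + 9 = 16
Collected distinct sums: {-3, 0, 2, 3, 4, 5, 6, 7, 8, 9, 10, 11, 12, 13, 14, 15, 16}
|A +̂ A| = 17
(Reference bound: |A +̂ A| ≥ 2|A| - 3 for |A| ≥ 2, with |A| = 7 giving ≥ 11.)

|A +̂ A| = 17


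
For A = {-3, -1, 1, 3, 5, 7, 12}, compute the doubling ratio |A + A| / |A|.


|A| = 7.
Compute A + A by enumerating all 49 pairs.
A + A = {-6, -4, -2, 0, 2, 4, 6, 8, 9, 10, 11, 12, 13, 14, 15, 17, 19, 24}, so |A + A| = 18.
K = |A + A| / |A| = 18/7 (already in lowest terms) ≈ 2.5714.
Reference: AP of size 7 gives K = 13/7 ≈ 1.8571; a fully generic set of size 7 gives K ≈ 4.0000.

|A| = 7, |A + A| = 18, K = 18/7.


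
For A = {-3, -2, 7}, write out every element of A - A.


A - A = {a - a' : a, a' ∈ A}.
Compute a - a' for each ordered pair (a, a'):
a = -3: -3--3=0, -3--2=-1, -3-7=-10
a = -2: -2--3=1, -2--2=0, -2-7=-9
a = 7: 7--3=10, 7--2=9, 7-7=0
Collecting distinct values (and noting 0 appears from a-a):
A - A = {-10, -9, -1, 0, 1, 9, 10}
|A - A| = 7

A - A = {-10, -9, -1, 0, 1, 9, 10}


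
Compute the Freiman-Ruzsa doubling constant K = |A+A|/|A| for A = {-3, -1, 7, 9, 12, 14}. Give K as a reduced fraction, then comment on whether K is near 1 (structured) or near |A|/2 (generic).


|A| = 6.
Compute A + A by enumerating all 36 pairs.
A + A = {-6, -4, -2, 4, 6, 8, 9, 11, 13, 14, 16, 18, 19, 21, 23, 24, 26, 28}, so |A + A| = 18.
K = |A + A| / |A| = 18/6 = 3/1 ≈ 3.0000.
Reference: AP of size 6 gives K = 11/6 ≈ 1.8333; a fully generic set of size 6 gives K ≈ 3.5000.

|A| = 6, |A + A| = 18, K = 18/6 = 3/1.


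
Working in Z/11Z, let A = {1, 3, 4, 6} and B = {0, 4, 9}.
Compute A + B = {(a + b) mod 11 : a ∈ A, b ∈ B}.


Work in Z/11Z: reduce every sum a + b modulo 11.
Enumerate all 12 pairs:
a = 1: 1+0=1, 1+4=5, 1+9=10
a = 3: 3+0=3, 3+4=7, 3+9=1
a = 4: 4+0=4, 4+4=8, 4+9=2
a = 6: 6+0=6, 6+4=10, 6+9=4
Distinct residues collected: {1, 2, 3, 4, 5, 6, 7, 8, 10}
|A + B| = 9 (out of 11 total residues).

A + B = {1, 2, 3, 4, 5, 6, 7, 8, 10}


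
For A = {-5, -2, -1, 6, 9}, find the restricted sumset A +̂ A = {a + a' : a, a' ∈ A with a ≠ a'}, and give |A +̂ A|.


Restricted sumset: A +̂ A = {a + a' : a ∈ A, a' ∈ A, a ≠ a'}.
Equivalently, take A + A and drop any sum 2a that is achievable ONLY as a + a for a ∈ A (i.e. sums representable only with equal summands).
Enumerate pairs (a, a') with a < a' (symmetric, so each unordered pair gives one sum; this covers all a ≠ a'):
  -5 + -2 = -7
  -5 + -1 = -6
  -5 + 6 = 1
  -5 + 9 = 4
  -2 + -1 = -3
  -2 + 6 = 4
  -2 + 9 = 7
  -1 + 6 = 5
  -1 + 9 = 8
  6 + 9 = 15
Collected distinct sums: {-7, -6, -3, 1, 4, 5, 7, 8, 15}
|A +̂ A| = 9
(Reference bound: |A +̂ A| ≥ 2|A| - 3 for |A| ≥ 2, with |A| = 5 giving ≥ 7.)

|A +̂ A| = 9


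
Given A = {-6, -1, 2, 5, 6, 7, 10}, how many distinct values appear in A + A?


A + A = {a + a' : a, a' ∈ A}; |A| = 7.
General bounds: 2|A| - 1 ≤ |A + A| ≤ |A|(|A|+1)/2, i.e. 13 ≤ |A + A| ≤ 28.
Lower bound 2|A|-1 is attained iff A is an arithmetic progression.
Enumerate sums a + a' for a ≤ a' (symmetric, so this suffices):
a = -6: -6+-6=-12, -6+-1=-7, -6+2=-4, -6+5=-1, -6+6=0, -6+7=1, -6+10=4
a = -1: -1+-1=-2, -1+2=1, -1+5=4, -1+6=5, -1+7=6, -1+10=9
a = 2: 2+2=4, 2+5=7, 2+6=8, 2+7=9, 2+10=12
a = 5: 5+5=10, 5+6=11, 5+7=12, 5+10=15
a = 6: 6+6=12, 6+7=13, 6+10=16
a = 7: 7+7=14, 7+10=17
a = 10: 10+10=20
Distinct sums: {-12, -7, -4, -2, -1, 0, 1, 4, 5, 6, 7, 8, 9, 10, 11, 12, 13, 14, 15, 16, 17, 20}
|A + A| = 22

|A + A| = 22


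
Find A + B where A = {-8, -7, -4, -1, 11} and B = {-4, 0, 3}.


A + B = {a + b : a ∈ A, b ∈ B}.
Enumerate all |A|·|B| = 5·3 = 15 pairs (a, b) and collect distinct sums.
a = -8: -8+-4=-12, -8+0=-8, -8+3=-5
a = -7: -7+-4=-11, -7+0=-7, -7+3=-4
a = -4: -4+-4=-8, -4+0=-4, -4+3=-1
a = -1: -1+-4=-5, -1+0=-1, -1+3=2
a = 11: 11+-4=7, 11+0=11, 11+3=14
Collecting distinct sums: A + B = {-12, -11, -8, -7, -5, -4, -1, 2, 7, 11, 14}
|A + B| = 11

A + B = {-12, -11, -8, -7, -5, -4, -1, 2, 7, 11, 14}


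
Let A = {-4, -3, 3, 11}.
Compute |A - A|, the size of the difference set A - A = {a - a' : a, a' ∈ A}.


A - A = {a - a' : a, a' ∈ A}; |A| = 4.
Bounds: 2|A|-1 ≤ |A - A| ≤ |A|² - |A| + 1, i.e. 7 ≤ |A - A| ≤ 13.
Note: 0 ∈ A - A always (from a - a). The set is symmetric: if d ∈ A - A then -d ∈ A - A.
Enumerate nonzero differences d = a - a' with a > a' (then include -d):
Positive differences: {1, 6, 7, 8, 14, 15}
Full difference set: {0} ∪ (positive diffs) ∪ (negative diffs).
|A - A| = 1 + 2·6 = 13 (matches direct enumeration: 13).

|A - A| = 13


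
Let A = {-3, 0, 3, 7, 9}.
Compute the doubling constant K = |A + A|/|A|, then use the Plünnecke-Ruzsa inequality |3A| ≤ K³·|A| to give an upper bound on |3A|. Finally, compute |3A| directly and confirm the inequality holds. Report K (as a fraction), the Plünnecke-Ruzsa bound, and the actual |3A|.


|A| = 5.
Step 1: Compute A + A by enumerating all 25 pairs.
A + A = {-6, -3, 0, 3, 4, 6, 7, 9, 10, 12, 14, 16, 18}, so |A + A| = 13.
Step 2: Doubling constant K = |A + A|/|A| = 13/5 = 13/5 ≈ 2.6000.
Step 3: Plünnecke-Ruzsa gives |3A| ≤ K³·|A| = (2.6000)³ · 5 ≈ 87.8800.
Step 4: Compute 3A = A + A + A directly by enumerating all triples (a,b,c) ∈ A³; |3A| = 24.
Step 5: Check 24 ≤ 87.8800? Yes ✓.

K = 13/5, Plünnecke-Ruzsa bound K³|A| ≈ 87.8800, |3A| = 24, inequality holds.


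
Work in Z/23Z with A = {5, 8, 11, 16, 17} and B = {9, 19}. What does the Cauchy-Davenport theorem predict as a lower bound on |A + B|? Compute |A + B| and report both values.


Cauchy-Davenport: |A + B| ≥ min(p, |A| + |B| - 1) for A, B nonempty in Z/pZ.
|A| = 5, |B| = 2, p = 23.
CD lower bound = min(23, 5 + 2 - 1) = min(23, 6) = 6.
Compute A + B mod 23 directly:
a = 5: 5+9=14, 5+19=1
a = 8: 8+9=17, 8+19=4
a = 11: 11+9=20, 11+19=7
a = 16: 16+9=2, 16+19=12
a = 17: 17+9=3, 17+19=13
A + B = {1, 2, 3, 4, 7, 12, 13, 14, 17, 20}, so |A + B| = 10.
Verify: 10 ≥ 6? Yes ✓.

CD lower bound = 6, actual |A + B| = 10.


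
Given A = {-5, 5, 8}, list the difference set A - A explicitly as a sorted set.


A - A = {a - a' : a, a' ∈ A}.
Compute a - a' for each ordered pair (a, a'):
a = -5: -5--5=0, -5-5=-10, -5-8=-13
a = 5: 5--5=10, 5-5=0, 5-8=-3
a = 8: 8--5=13, 8-5=3, 8-8=0
Collecting distinct values (and noting 0 appears from a-a):
A - A = {-13, -10, -3, 0, 3, 10, 13}
|A - A| = 7

A - A = {-13, -10, -3, 0, 3, 10, 13}


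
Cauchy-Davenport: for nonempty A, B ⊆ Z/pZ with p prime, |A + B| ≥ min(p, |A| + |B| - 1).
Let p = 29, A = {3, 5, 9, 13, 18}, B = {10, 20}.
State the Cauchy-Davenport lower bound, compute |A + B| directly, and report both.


Cauchy-Davenport: |A + B| ≥ min(p, |A| + |B| - 1) for A, B nonempty in Z/pZ.
|A| = 5, |B| = 2, p = 29.
CD lower bound = min(29, 5 + 2 - 1) = min(29, 6) = 6.
Compute A + B mod 29 directly:
a = 3: 3+10=13, 3+20=23
a = 5: 5+10=15, 5+20=25
a = 9: 9+10=19, 9+20=0
a = 13: 13+10=23, 13+20=4
a = 18: 18+10=28, 18+20=9
A + B = {0, 4, 9, 13, 15, 19, 23, 25, 28}, so |A + B| = 9.
Verify: 9 ≥ 6? Yes ✓.

CD lower bound = 6, actual |A + B| = 9.


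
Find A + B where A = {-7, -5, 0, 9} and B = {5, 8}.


A + B = {a + b : a ∈ A, b ∈ B}.
Enumerate all |A|·|B| = 4·2 = 8 pairs (a, b) and collect distinct sums.
a = -7: -7+5=-2, -7+8=1
a = -5: -5+5=0, -5+8=3
a = 0: 0+5=5, 0+8=8
a = 9: 9+5=14, 9+8=17
Collecting distinct sums: A + B = {-2, 0, 1, 3, 5, 8, 14, 17}
|A + B| = 8

A + B = {-2, 0, 1, 3, 5, 8, 14, 17}


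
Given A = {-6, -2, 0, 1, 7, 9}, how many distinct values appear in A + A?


A + A = {a + a' : a, a' ∈ A}; |A| = 6.
General bounds: 2|A| - 1 ≤ |A + A| ≤ |A|(|A|+1)/2, i.e. 11 ≤ |A + A| ≤ 21.
Lower bound 2|A|-1 is attained iff A is an arithmetic progression.
Enumerate sums a + a' for a ≤ a' (symmetric, so this suffices):
a = -6: -6+-6=-12, -6+-2=-8, -6+0=-6, -6+1=-5, -6+7=1, -6+9=3
a = -2: -2+-2=-4, -2+0=-2, -2+1=-1, -2+7=5, -2+9=7
a = 0: 0+0=0, 0+1=1, 0+7=7, 0+9=9
a = 1: 1+1=2, 1+7=8, 1+9=10
a = 7: 7+7=14, 7+9=16
a = 9: 9+9=18
Distinct sums: {-12, -8, -6, -5, -4, -2, -1, 0, 1, 2, 3, 5, 7, 8, 9, 10, 14, 16, 18}
|A + A| = 19

|A + A| = 19


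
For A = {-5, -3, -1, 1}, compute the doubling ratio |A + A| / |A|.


|A| = 4.
Compute A + A by enumerating all 16 pairs.
A + A = {-10, -8, -6, -4, -2, 0, 2}, so |A + A| = 7.
K = |A + A| / |A| = 7/4 (already in lowest terms) ≈ 1.7500.
Reference: AP of size 4 gives K = 7/4 ≈ 1.7500; a fully generic set of size 4 gives K ≈ 2.5000.

|A| = 4, |A + A| = 7, K = 7/4.


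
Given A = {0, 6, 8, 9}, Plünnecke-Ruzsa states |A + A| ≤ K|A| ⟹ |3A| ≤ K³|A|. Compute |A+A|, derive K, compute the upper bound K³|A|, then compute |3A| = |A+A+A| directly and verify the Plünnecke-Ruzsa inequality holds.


|A| = 4.
Step 1: Compute A + A by enumerating all 16 pairs.
A + A = {0, 6, 8, 9, 12, 14, 15, 16, 17, 18}, so |A + A| = 10.
Step 2: Doubling constant K = |A + A|/|A| = 10/4 = 10/4 ≈ 2.5000.
Step 3: Plünnecke-Ruzsa gives |3A| ≤ K³·|A| = (2.5000)³ · 4 ≈ 62.5000.
Step 4: Compute 3A = A + A + A directly by enumerating all triples (a,b,c) ∈ A³; |3A| = 18.
Step 5: Check 18 ≤ 62.5000? Yes ✓.

K = 10/4, Plünnecke-Ruzsa bound K³|A| ≈ 62.5000, |3A| = 18, inequality holds.


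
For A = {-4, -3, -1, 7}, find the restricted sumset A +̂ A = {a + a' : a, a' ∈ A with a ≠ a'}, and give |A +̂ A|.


Restricted sumset: A +̂ A = {a + a' : a ∈ A, a' ∈ A, a ≠ a'}.
Equivalently, take A + A and drop any sum 2a that is achievable ONLY as a + a for a ∈ A (i.e. sums representable only with equal summands).
Enumerate pairs (a, a') with a < a' (symmetric, so each unordered pair gives one sum; this covers all a ≠ a'):
  -4 + -3 = -7
  -4 + -1 = -5
  -4 + 7 = 3
  -3 + -1 = -4
  -3 + 7 = 4
  -1 + 7 = 6
Collected distinct sums: {-7, -5, -4, 3, 4, 6}
|A +̂ A| = 6
(Reference bound: |A +̂ A| ≥ 2|A| - 3 for |A| ≥ 2, with |A| = 4 giving ≥ 5.)

|A +̂ A| = 6


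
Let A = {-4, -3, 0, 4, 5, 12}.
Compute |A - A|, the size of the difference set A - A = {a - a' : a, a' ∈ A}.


A - A = {a - a' : a, a' ∈ A}; |A| = 6.
Bounds: 2|A|-1 ≤ |A - A| ≤ |A|² - |A| + 1, i.e. 11 ≤ |A - A| ≤ 31.
Note: 0 ∈ A - A always (from a - a). The set is symmetric: if d ∈ A - A then -d ∈ A - A.
Enumerate nonzero differences d = a - a' with a > a' (then include -d):
Positive differences: {1, 3, 4, 5, 7, 8, 9, 12, 15, 16}
Full difference set: {0} ∪ (positive diffs) ∪ (negative diffs).
|A - A| = 1 + 2·10 = 21 (matches direct enumeration: 21).

|A - A| = 21


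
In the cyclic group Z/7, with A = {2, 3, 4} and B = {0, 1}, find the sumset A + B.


Work in Z/7Z: reduce every sum a + b modulo 7.
Enumerate all 6 pairs:
a = 2: 2+0=2, 2+1=3
a = 3: 3+0=3, 3+1=4
a = 4: 4+0=4, 4+1=5
Distinct residues collected: {2, 3, 4, 5}
|A + B| = 4 (out of 7 total residues).

A + B = {2, 3, 4, 5}


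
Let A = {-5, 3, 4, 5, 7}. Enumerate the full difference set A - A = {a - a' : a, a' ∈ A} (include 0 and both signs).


A - A = {a - a' : a, a' ∈ A}.
Compute a - a' for each ordered pair (a, a'):
a = -5: -5--5=0, -5-3=-8, -5-4=-9, -5-5=-10, -5-7=-12
a = 3: 3--5=8, 3-3=0, 3-4=-1, 3-5=-2, 3-7=-4
a = 4: 4--5=9, 4-3=1, 4-4=0, 4-5=-1, 4-7=-3
a = 5: 5--5=10, 5-3=2, 5-4=1, 5-5=0, 5-7=-2
a = 7: 7--5=12, 7-3=4, 7-4=3, 7-5=2, 7-7=0
Collecting distinct values (and noting 0 appears from a-a):
A - A = {-12, -10, -9, -8, -4, -3, -2, -1, 0, 1, 2, 3, 4, 8, 9, 10, 12}
|A - A| = 17

A - A = {-12, -10, -9, -8, -4, -3, -2, -1, 0, 1, 2, 3, 4, 8, 9, 10, 12}


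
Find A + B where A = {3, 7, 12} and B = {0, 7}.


A + B = {a + b : a ∈ A, b ∈ B}.
Enumerate all |A|·|B| = 3·2 = 6 pairs (a, b) and collect distinct sums.
a = 3: 3+0=3, 3+7=10
a = 7: 7+0=7, 7+7=14
a = 12: 12+0=12, 12+7=19
Collecting distinct sums: A + B = {3, 7, 10, 12, 14, 19}
|A + B| = 6

A + B = {3, 7, 10, 12, 14, 19}


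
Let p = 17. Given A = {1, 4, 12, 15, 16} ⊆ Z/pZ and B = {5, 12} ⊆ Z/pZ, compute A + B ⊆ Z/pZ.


Work in Z/17Z: reduce every sum a + b modulo 17.
Enumerate all 10 pairs:
a = 1: 1+5=6, 1+12=13
a = 4: 4+5=9, 4+12=16
a = 12: 12+5=0, 12+12=7
a = 15: 15+5=3, 15+12=10
a = 16: 16+5=4, 16+12=11
Distinct residues collected: {0, 3, 4, 6, 7, 9, 10, 11, 13, 16}
|A + B| = 10 (out of 17 total residues).

A + B = {0, 3, 4, 6, 7, 9, 10, 11, 13, 16}


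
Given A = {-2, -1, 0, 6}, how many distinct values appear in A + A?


A + A = {a + a' : a, a' ∈ A}; |A| = 4.
General bounds: 2|A| - 1 ≤ |A + A| ≤ |A|(|A|+1)/2, i.e. 7 ≤ |A + A| ≤ 10.
Lower bound 2|A|-1 is attained iff A is an arithmetic progression.
Enumerate sums a + a' for a ≤ a' (symmetric, so this suffices):
a = -2: -2+-2=-4, -2+-1=-3, -2+0=-2, -2+6=4
a = -1: -1+-1=-2, -1+0=-1, -1+6=5
a = 0: 0+0=0, 0+6=6
a = 6: 6+6=12
Distinct sums: {-4, -3, -2, -1, 0, 4, 5, 6, 12}
|A + A| = 9

|A + A| = 9


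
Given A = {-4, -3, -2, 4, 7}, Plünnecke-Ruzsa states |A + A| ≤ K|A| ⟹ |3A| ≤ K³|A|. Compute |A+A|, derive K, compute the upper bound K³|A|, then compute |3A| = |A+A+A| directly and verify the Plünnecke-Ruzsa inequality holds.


|A| = 5.
Step 1: Compute A + A by enumerating all 25 pairs.
A + A = {-8, -7, -6, -5, -4, 0, 1, 2, 3, 4, 5, 8, 11, 14}, so |A + A| = 14.
Step 2: Doubling constant K = |A + A|/|A| = 14/5 = 14/5 ≈ 2.8000.
Step 3: Plünnecke-Ruzsa gives |3A| ≤ K³·|A| = (2.8000)³ · 5 ≈ 109.7600.
Step 4: Compute 3A = A + A + A directly by enumerating all triples (a,b,c) ∈ A³; |3A| = 27.
Step 5: Check 27 ≤ 109.7600? Yes ✓.

K = 14/5, Plünnecke-Ruzsa bound K³|A| ≈ 109.7600, |3A| = 27, inequality holds.


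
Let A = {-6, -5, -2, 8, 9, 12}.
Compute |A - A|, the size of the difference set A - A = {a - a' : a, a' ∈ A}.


A - A = {a - a' : a, a' ∈ A}; |A| = 6.
Bounds: 2|A|-1 ≤ |A - A| ≤ |A|² - |A| + 1, i.e. 11 ≤ |A - A| ≤ 31.
Note: 0 ∈ A - A always (from a - a). The set is symmetric: if d ∈ A - A then -d ∈ A - A.
Enumerate nonzero differences d = a - a' with a > a' (then include -d):
Positive differences: {1, 3, 4, 10, 11, 13, 14, 15, 17, 18}
Full difference set: {0} ∪ (positive diffs) ∪ (negative diffs).
|A - A| = 1 + 2·10 = 21 (matches direct enumeration: 21).

|A - A| = 21


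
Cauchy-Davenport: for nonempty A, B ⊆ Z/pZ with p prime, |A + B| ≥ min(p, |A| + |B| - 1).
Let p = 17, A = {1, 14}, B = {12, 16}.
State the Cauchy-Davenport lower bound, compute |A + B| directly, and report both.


Cauchy-Davenport: |A + B| ≥ min(p, |A| + |B| - 1) for A, B nonempty in Z/pZ.
|A| = 2, |B| = 2, p = 17.
CD lower bound = min(17, 2 + 2 - 1) = min(17, 3) = 3.
Compute A + B mod 17 directly:
a = 1: 1+12=13, 1+16=0
a = 14: 14+12=9, 14+16=13
A + B = {0, 9, 13}, so |A + B| = 3.
Verify: 3 ≥ 3? Yes ✓.

CD lower bound = 3, actual |A + B| = 3.


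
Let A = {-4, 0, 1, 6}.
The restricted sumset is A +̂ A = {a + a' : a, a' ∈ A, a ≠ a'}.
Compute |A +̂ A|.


Restricted sumset: A +̂ A = {a + a' : a ∈ A, a' ∈ A, a ≠ a'}.
Equivalently, take A + A and drop any sum 2a that is achievable ONLY as a + a for a ∈ A (i.e. sums representable only with equal summands).
Enumerate pairs (a, a') with a < a' (symmetric, so each unordered pair gives one sum; this covers all a ≠ a'):
  -4 + 0 = -4
  -4 + 1 = -3
  -4 + 6 = 2
  0 + 1 = 1
  0 + 6 = 6
  1 + 6 = 7
Collected distinct sums: {-4, -3, 1, 2, 6, 7}
|A +̂ A| = 6
(Reference bound: |A +̂ A| ≥ 2|A| - 3 for |A| ≥ 2, with |A| = 4 giving ≥ 5.)

|A +̂ A| = 6


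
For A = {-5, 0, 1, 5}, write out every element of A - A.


A - A = {a - a' : a, a' ∈ A}.
Compute a - a' for each ordered pair (a, a'):
a = -5: -5--5=0, -5-0=-5, -5-1=-6, -5-5=-10
a = 0: 0--5=5, 0-0=0, 0-1=-1, 0-5=-5
a = 1: 1--5=6, 1-0=1, 1-1=0, 1-5=-4
a = 5: 5--5=10, 5-0=5, 5-1=4, 5-5=0
Collecting distinct values (and noting 0 appears from a-a):
A - A = {-10, -6, -5, -4, -1, 0, 1, 4, 5, 6, 10}
|A - A| = 11

A - A = {-10, -6, -5, -4, -1, 0, 1, 4, 5, 6, 10}


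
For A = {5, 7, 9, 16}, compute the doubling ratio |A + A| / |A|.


|A| = 4.
Compute A + A by enumerating all 16 pairs.
A + A = {10, 12, 14, 16, 18, 21, 23, 25, 32}, so |A + A| = 9.
K = |A + A| / |A| = 9/4 (already in lowest terms) ≈ 2.2500.
Reference: AP of size 4 gives K = 7/4 ≈ 1.7500; a fully generic set of size 4 gives K ≈ 2.5000.

|A| = 4, |A + A| = 9, K = 9/4.


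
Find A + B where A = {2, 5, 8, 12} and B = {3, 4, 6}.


A + B = {a + b : a ∈ A, b ∈ B}.
Enumerate all |A|·|B| = 4·3 = 12 pairs (a, b) and collect distinct sums.
a = 2: 2+3=5, 2+4=6, 2+6=8
a = 5: 5+3=8, 5+4=9, 5+6=11
a = 8: 8+3=11, 8+4=12, 8+6=14
a = 12: 12+3=15, 12+4=16, 12+6=18
Collecting distinct sums: A + B = {5, 6, 8, 9, 11, 12, 14, 15, 16, 18}
|A + B| = 10

A + B = {5, 6, 8, 9, 11, 12, 14, 15, 16, 18}


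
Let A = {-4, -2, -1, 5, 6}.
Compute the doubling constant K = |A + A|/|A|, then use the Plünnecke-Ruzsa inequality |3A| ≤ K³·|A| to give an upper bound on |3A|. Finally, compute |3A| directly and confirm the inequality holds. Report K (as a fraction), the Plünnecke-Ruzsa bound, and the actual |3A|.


|A| = 5.
Step 1: Compute A + A by enumerating all 25 pairs.
A + A = {-8, -6, -5, -4, -3, -2, 1, 2, 3, 4, 5, 10, 11, 12}, so |A + A| = 14.
Step 2: Doubling constant K = |A + A|/|A| = 14/5 = 14/5 ≈ 2.8000.
Step 3: Plünnecke-Ruzsa gives |3A| ≤ K³·|A| = (2.8000)³ · 5 ≈ 109.7600.
Step 4: Compute 3A = A + A + A directly by enumerating all triples (a,b,c) ∈ A³; |3A| = 26.
Step 5: Check 26 ≤ 109.7600? Yes ✓.

K = 14/5, Plünnecke-Ruzsa bound K³|A| ≈ 109.7600, |3A| = 26, inequality holds.


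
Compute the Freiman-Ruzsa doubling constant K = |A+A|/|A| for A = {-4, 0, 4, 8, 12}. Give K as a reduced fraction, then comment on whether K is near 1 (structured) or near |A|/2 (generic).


|A| = 5.
Compute A + A by enumerating all 25 pairs.
A + A = {-8, -4, 0, 4, 8, 12, 16, 20, 24}, so |A + A| = 9.
K = |A + A| / |A| = 9/5 (already in lowest terms) ≈ 1.8000.
Reference: AP of size 5 gives K = 9/5 ≈ 1.8000; a fully generic set of size 5 gives K ≈ 3.0000.

|A| = 5, |A + A| = 9, K = 9/5.


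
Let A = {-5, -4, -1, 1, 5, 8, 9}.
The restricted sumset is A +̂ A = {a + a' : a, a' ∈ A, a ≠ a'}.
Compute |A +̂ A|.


Restricted sumset: A +̂ A = {a + a' : a ∈ A, a' ∈ A, a ≠ a'}.
Equivalently, take A + A and drop any sum 2a that is achievable ONLY as a + a for a ∈ A (i.e. sums representable only with equal summands).
Enumerate pairs (a, a') with a < a' (symmetric, so each unordered pair gives one sum; this covers all a ≠ a'):
  -5 + -4 = -9
  -5 + -1 = -6
  -5 + 1 = -4
  -5 + 5 = 0
  -5 + 8 = 3
  -5 + 9 = 4
  -4 + -1 = -5
  -4 + 1 = -3
  -4 + 5 = 1
  -4 + 8 = 4
  -4 + 9 = 5
  -1 + 1 = 0
  -1 + 5 = 4
  -1 + 8 = 7
  -1 + 9 = 8
  1 + 5 = 6
  1 + 8 = 9
  1 + 9 = 10
  5 + 8 = 13
  5 + 9 = 14
  8 + 9 = 17
Collected distinct sums: {-9, -6, -5, -4, -3, 0, 1, 3, 4, 5, 6, 7, 8, 9, 10, 13, 14, 17}
|A +̂ A| = 18
(Reference bound: |A +̂ A| ≥ 2|A| - 3 for |A| ≥ 2, with |A| = 7 giving ≥ 11.)

|A +̂ A| = 18


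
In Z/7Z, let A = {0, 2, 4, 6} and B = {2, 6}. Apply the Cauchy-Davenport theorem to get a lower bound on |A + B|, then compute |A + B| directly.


Cauchy-Davenport: |A + B| ≥ min(p, |A| + |B| - 1) for A, B nonempty in Z/pZ.
|A| = 4, |B| = 2, p = 7.
CD lower bound = min(7, 4 + 2 - 1) = min(7, 5) = 5.
Compute A + B mod 7 directly:
a = 0: 0+2=2, 0+6=6
a = 2: 2+2=4, 2+6=1
a = 4: 4+2=6, 4+6=3
a = 6: 6+2=1, 6+6=5
A + B = {1, 2, 3, 4, 5, 6}, so |A + B| = 6.
Verify: 6 ≥ 5? Yes ✓.

CD lower bound = 5, actual |A + B| = 6.


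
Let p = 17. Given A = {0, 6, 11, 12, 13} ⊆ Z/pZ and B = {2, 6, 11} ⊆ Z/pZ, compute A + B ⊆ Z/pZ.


Work in Z/17Z: reduce every sum a + b modulo 17.
Enumerate all 15 pairs:
a = 0: 0+2=2, 0+6=6, 0+11=11
a = 6: 6+2=8, 6+6=12, 6+11=0
a = 11: 11+2=13, 11+6=0, 11+11=5
a = 12: 12+2=14, 12+6=1, 12+11=6
a = 13: 13+2=15, 13+6=2, 13+11=7
Distinct residues collected: {0, 1, 2, 5, 6, 7, 8, 11, 12, 13, 14, 15}
|A + B| = 12 (out of 17 total residues).

A + B = {0, 1, 2, 5, 6, 7, 8, 11, 12, 13, 14, 15}


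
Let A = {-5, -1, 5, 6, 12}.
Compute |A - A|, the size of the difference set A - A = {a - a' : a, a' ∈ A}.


A - A = {a - a' : a, a' ∈ A}; |A| = 5.
Bounds: 2|A|-1 ≤ |A - A| ≤ |A|² - |A| + 1, i.e. 9 ≤ |A - A| ≤ 21.
Note: 0 ∈ A - A always (from a - a). The set is symmetric: if d ∈ A - A then -d ∈ A - A.
Enumerate nonzero differences d = a - a' with a > a' (then include -d):
Positive differences: {1, 4, 6, 7, 10, 11, 13, 17}
Full difference set: {0} ∪ (positive diffs) ∪ (negative diffs).
|A - A| = 1 + 2·8 = 17 (matches direct enumeration: 17).

|A - A| = 17


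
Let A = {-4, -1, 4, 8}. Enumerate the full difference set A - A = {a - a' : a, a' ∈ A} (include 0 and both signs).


A - A = {a - a' : a, a' ∈ A}.
Compute a - a' for each ordered pair (a, a'):
a = -4: -4--4=0, -4--1=-3, -4-4=-8, -4-8=-12
a = -1: -1--4=3, -1--1=0, -1-4=-5, -1-8=-9
a = 4: 4--4=8, 4--1=5, 4-4=0, 4-8=-4
a = 8: 8--4=12, 8--1=9, 8-4=4, 8-8=0
Collecting distinct values (and noting 0 appears from a-a):
A - A = {-12, -9, -8, -5, -4, -3, 0, 3, 4, 5, 8, 9, 12}
|A - A| = 13

A - A = {-12, -9, -8, -5, -4, -3, 0, 3, 4, 5, 8, 9, 12}


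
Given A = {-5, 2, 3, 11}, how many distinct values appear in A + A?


A + A = {a + a' : a, a' ∈ A}; |A| = 4.
General bounds: 2|A| - 1 ≤ |A + A| ≤ |A|(|A|+1)/2, i.e. 7 ≤ |A + A| ≤ 10.
Lower bound 2|A|-1 is attained iff A is an arithmetic progression.
Enumerate sums a + a' for a ≤ a' (symmetric, so this suffices):
a = -5: -5+-5=-10, -5+2=-3, -5+3=-2, -5+11=6
a = 2: 2+2=4, 2+3=5, 2+11=13
a = 3: 3+3=6, 3+11=14
a = 11: 11+11=22
Distinct sums: {-10, -3, -2, 4, 5, 6, 13, 14, 22}
|A + A| = 9

|A + A| = 9


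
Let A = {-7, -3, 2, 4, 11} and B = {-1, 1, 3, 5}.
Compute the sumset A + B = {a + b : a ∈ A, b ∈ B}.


A + B = {a + b : a ∈ A, b ∈ B}.
Enumerate all |A|·|B| = 5·4 = 20 pairs (a, b) and collect distinct sums.
a = -7: -7+-1=-8, -7+1=-6, -7+3=-4, -7+5=-2
a = -3: -3+-1=-4, -3+1=-2, -3+3=0, -3+5=2
a = 2: 2+-1=1, 2+1=3, 2+3=5, 2+5=7
a = 4: 4+-1=3, 4+1=5, 4+3=7, 4+5=9
a = 11: 11+-1=10, 11+1=12, 11+3=14, 11+5=16
Collecting distinct sums: A + B = {-8, -6, -4, -2, 0, 1, 2, 3, 5, 7, 9, 10, 12, 14, 16}
|A + B| = 15

A + B = {-8, -6, -4, -2, 0, 1, 2, 3, 5, 7, 9, 10, 12, 14, 16}


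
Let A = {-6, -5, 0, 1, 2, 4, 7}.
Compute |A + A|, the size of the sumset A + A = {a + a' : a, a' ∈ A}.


A + A = {a + a' : a, a' ∈ A}; |A| = 7.
General bounds: 2|A| - 1 ≤ |A + A| ≤ |A|(|A|+1)/2, i.e. 13 ≤ |A + A| ≤ 28.
Lower bound 2|A|-1 is attained iff A is an arithmetic progression.
Enumerate sums a + a' for a ≤ a' (symmetric, so this suffices):
a = -6: -6+-6=-12, -6+-5=-11, -6+0=-6, -6+1=-5, -6+2=-4, -6+4=-2, -6+7=1
a = -5: -5+-5=-10, -5+0=-5, -5+1=-4, -5+2=-3, -5+4=-1, -5+7=2
a = 0: 0+0=0, 0+1=1, 0+2=2, 0+4=4, 0+7=7
a = 1: 1+1=2, 1+2=3, 1+4=5, 1+7=8
a = 2: 2+2=4, 2+4=6, 2+7=9
a = 4: 4+4=8, 4+7=11
a = 7: 7+7=14
Distinct sums: {-12, -11, -10, -6, -5, -4, -3, -2, -1, 0, 1, 2, 3, 4, 5, 6, 7, 8, 9, 11, 14}
|A + A| = 21

|A + A| = 21
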